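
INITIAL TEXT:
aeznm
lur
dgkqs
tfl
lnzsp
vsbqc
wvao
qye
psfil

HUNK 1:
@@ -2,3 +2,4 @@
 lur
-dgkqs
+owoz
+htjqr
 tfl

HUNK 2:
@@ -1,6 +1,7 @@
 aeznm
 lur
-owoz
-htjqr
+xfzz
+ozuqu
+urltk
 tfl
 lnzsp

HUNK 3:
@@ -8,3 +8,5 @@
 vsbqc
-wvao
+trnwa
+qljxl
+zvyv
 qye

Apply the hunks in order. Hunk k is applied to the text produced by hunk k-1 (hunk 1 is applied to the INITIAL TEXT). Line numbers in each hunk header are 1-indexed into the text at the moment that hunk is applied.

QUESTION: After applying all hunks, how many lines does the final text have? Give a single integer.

Answer: 13

Derivation:
Hunk 1: at line 2 remove [dgkqs] add [owoz,htjqr] -> 10 lines: aeznm lur owoz htjqr tfl lnzsp vsbqc wvao qye psfil
Hunk 2: at line 1 remove [owoz,htjqr] add [xfzz,ozuqu,urltk] -> 11 lines: aeznm lur xfzz ozuqu urltk tfl lnzsp vsbqc wvao qye psfil
Hunk 3: at line 8 remove [wvao] add [trnwa,qljxl,zvyv] -> 13 lines: aeznm lur xfzz ozuqu urltk tfl lnzsp vsbqc trnwa qljxl zvyv qye psfil
Final line count: 13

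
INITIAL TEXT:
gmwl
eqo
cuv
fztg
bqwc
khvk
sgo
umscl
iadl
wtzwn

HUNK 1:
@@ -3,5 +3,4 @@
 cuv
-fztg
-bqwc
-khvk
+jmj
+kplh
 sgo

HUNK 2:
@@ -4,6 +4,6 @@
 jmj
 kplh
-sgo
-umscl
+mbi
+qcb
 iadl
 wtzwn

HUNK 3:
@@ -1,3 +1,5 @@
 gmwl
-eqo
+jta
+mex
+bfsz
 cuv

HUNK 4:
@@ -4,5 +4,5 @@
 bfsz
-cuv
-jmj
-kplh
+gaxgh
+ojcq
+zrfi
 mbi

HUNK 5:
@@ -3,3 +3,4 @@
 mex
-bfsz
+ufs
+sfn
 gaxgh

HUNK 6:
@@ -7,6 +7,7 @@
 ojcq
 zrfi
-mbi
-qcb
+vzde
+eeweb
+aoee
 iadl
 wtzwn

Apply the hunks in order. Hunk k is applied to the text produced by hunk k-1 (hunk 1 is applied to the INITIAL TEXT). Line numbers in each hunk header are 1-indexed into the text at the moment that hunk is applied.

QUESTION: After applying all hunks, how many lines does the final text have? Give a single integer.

Answer: 13

Derivation:
Hunk 1: at line 3 remove [fztg,bqwc,khvk] add [jmj,kplh] -> 9 lines: gmwl eqo cuv jmj kplh sgo umscl iadl wtzwn
Hunk 2: at line 4 remove [sgo,umscl] add [mbi,qcb] -> 9 lines: gmwl eqo cuv jmj kplh mbi qcb iadl wtzwn
Hunk 3: at line 1 remove [eqo] add [jta,mex,bfsz] -> 11 lines: gmwl jta mex bfsz cuv jmj kplh mbi qcb iadl wtzwn
Hunk 4: at line 4 remove [cuv,jmj,kplh] add [gaxgh,ojcq,zrfi] -> 11 lines: gmwl jta mex bfsz gaxgh ojcq zrfi mbi qcb iadl wtzwn
Hunk 5: at line 3 remove [bfsz] add [ufs,sfn] -> 12 lines: gmwl jta mex ufs sfn gaxgh ojcq zrfi mbi qcb iadl wtzwn
Hunk 6: at line 7 remove [mbi,qcb] add [vzde,eeweb,aoee] -> 13 lines: gmwl jta mex ufs sfn gaxgh ojcq zrfi vzde eeweb aoee iadl wtzwn
Final line count: 13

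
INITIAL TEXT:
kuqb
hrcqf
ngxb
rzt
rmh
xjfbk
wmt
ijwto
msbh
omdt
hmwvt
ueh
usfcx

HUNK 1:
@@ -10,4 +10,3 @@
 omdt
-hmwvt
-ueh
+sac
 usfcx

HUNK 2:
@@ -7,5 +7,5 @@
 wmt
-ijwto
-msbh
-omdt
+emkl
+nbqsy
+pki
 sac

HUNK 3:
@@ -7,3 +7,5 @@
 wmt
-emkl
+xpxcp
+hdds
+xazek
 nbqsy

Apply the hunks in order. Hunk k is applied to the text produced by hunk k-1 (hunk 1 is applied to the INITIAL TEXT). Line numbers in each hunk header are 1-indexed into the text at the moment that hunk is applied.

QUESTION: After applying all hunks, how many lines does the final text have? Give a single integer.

Answer: 14

Derivation:
Hunk 1: at line 10 remove [hmwvt,ueh] add [sac] -> 12 lines: kuqb hrcqf ngxb rzt rmh xjfbk wmt ijwto msbh omdt sac usfcx
Hunk 2: at line 7 remove [ijwto,msbh,omdt] add [emkl,nbqsy,pki] -> 12 lines: kuqb hrcqf ngxb rzt rmh xjfbk wmt emkl nbqsy pki sac usfcx
Hunk 3: at line 7 remove [emkl] add [xpxcp,hdds,xazek] -> 14 lines: kuqb hrcqf ngxb rzt rmh xjfbk wmt xpxcp hdds xazek nbqsy pki sac usfcx
Final line count: 14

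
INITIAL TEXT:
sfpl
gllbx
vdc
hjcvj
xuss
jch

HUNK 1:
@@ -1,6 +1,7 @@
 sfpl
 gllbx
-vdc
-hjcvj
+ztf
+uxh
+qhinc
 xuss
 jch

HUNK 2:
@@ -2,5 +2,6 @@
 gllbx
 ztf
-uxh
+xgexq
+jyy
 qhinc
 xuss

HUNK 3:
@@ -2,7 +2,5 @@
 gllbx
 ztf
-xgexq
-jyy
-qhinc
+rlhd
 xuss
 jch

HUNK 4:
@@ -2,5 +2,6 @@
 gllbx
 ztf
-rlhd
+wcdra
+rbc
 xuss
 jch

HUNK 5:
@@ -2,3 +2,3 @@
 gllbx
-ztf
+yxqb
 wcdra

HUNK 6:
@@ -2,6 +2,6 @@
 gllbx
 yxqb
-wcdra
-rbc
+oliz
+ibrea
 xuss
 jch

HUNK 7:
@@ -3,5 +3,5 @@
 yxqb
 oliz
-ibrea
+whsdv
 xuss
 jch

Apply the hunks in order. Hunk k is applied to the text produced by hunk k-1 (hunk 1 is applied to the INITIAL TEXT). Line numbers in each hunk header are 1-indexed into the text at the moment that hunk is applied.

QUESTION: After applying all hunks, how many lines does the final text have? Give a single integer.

Hunk 1: at line 1 remove [vdc,hjcvj] add [ztf,uxh,qhinc] -> 7 lines: sfpl gllbx ztf uxh qhinc xuss jch
Hunk 2: at line 2 remove [uxh] add [xgexq,jyy] -> 8 lines: sfpl gllbx ztf xgexq jyy qhinc xuss jch
Hunk 3: at line 2 remove [xgexq,jyy,qhinc] add [rlhd] -> 6 lines: sfpl gllbx ztf rlhd xuss jch
Hunk 4: at line 2 remove [rlhd] add [wcdra,rbc] -> 7 lines: sfpl gllbx ztf wcdra rbc xuss jch
Hunk 5: at line 2 remove [ztf] add [yxqb] -> 7 lines: sfpl gllbx yxqb wcdra rbc xuss jch
Hunk 6: at line 2 remove [wcdra,rbc] add [oliz,ibrea] -> 7 lines: sfpl gllbx yxqb oliz ibrea xuss jch
Hunk 7: at line 3 remove [ibrea] add [whsdv] -> 7 lines: sfpl gllbx yxqb oliz whsdv xuss jch
Final line count: 7

Answer: 7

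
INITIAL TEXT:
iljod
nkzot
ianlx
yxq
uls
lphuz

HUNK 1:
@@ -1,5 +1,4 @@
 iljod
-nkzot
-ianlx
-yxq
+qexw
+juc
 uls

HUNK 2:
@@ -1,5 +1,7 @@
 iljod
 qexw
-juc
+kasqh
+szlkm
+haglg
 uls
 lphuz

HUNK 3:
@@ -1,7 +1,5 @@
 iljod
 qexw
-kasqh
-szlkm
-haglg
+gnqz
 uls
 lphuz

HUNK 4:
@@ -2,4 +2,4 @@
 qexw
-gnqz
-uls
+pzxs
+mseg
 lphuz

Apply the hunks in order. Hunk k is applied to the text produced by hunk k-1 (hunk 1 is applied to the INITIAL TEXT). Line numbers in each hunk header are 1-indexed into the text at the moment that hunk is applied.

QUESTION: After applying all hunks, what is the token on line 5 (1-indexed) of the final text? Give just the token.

Hunk 1: at line 1 remove [nkzot,ianlx,yxq] add [qexw,juc] -> 5 lines: iljod qexw juc uls lphuz
Hunk 2: at line 1 remove [juc] add [kasqh,szlkm,haglg] -> 7 lines: iljod qexw kasqh szlkm haglg uls lphuz
Hunk 3: at line 1 remove [kasqh,szlkm,haglg] add [gnqz] -> 5 lines: iljod qexw gnqz uls lphuz
Hunk 4: at line 2 remove [gnqz,uls] add [pzxs,mseg] -> 5 lines: iljod qexw pzxs mseg lphuz
Final line 5: lphuz

Answer: lphuz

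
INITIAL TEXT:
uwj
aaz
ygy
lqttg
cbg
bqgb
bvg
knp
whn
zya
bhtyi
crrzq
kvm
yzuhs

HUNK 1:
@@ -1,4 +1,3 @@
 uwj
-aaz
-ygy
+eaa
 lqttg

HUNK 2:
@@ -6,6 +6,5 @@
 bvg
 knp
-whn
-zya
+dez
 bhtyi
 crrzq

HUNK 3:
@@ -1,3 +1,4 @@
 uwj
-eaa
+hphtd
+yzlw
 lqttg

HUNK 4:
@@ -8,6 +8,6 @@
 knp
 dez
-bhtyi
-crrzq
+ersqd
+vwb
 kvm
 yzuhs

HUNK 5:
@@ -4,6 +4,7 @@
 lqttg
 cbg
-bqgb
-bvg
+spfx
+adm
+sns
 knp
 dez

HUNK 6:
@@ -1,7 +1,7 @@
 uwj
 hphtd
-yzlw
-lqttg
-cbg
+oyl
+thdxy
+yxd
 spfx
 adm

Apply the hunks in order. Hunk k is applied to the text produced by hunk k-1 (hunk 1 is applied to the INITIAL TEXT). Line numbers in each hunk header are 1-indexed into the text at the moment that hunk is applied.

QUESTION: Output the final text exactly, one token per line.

Hunk 1: at line 1 remove [aaz,ygy] add [eaa] -> 13 lines: uwj eaa lqttg cbg bqgb bvg knp whn zya bhtyi crrzq kvm yzuhs
Hunk 2: at line 6 remove [whn,zya] add [dez] -> 12 lines: uwj eaa lqttg cbg bqgb bvg knp dez bhtyi crrzq kvm yzuhs
Hunk 3: at line 1 remove [eaa] add [hphtd,yzlw] -> 13 lines: uwj hphtd yzlw lqttg cbg bqgb bvg knp dez bhtyi crrzq kvm yzuhs
Hunk 4: at line 8 remove [bhtyi,crrzq] add [ersqd,vwb] -> 13 lines: uwj hphtd yzlw lqttg cbg bqgb bvg knp dez ersqd vwb kvm yzuhs
Hunk 5: at line 4 remove [bqgb,bvg] add [spfx,adm,sns] -> 14 lines: uwj hphtd yzlw lqttg cbg spfx adm sns knp dez ersqd vwb kvm yzuhs
Hunk 6: at line 1 remove [yzlw,lqttg,cbg] add [oyl,thdxy,yxd] -> 14 lines: uwj hphtd oyl thdxy yxd spfx adm sns knp dez ersqd vwb kvm yzuhs

Answer: uwj
hphtd
oyl
thdxy
yxd
spfx
adm
sns
knp
dez
ersqd
vwb
kvm
yzuhs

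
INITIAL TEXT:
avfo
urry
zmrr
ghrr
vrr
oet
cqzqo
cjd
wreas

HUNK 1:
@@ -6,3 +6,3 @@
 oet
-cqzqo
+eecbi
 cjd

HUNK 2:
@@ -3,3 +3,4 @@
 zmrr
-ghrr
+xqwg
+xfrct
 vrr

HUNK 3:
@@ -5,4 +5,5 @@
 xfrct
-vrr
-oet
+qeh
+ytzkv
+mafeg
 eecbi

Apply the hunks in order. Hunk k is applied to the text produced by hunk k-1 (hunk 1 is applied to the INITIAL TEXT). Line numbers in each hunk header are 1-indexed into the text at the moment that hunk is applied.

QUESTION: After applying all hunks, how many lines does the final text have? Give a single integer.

Answer: 11

Derivation:
Hunk 1: at line 6 remove [cqzqo] add [eecbi] -> 9 lines: avfo urry zmrr ghrr vrr oet eecbi cjd wreas
Hunk 2: at line 3 remove [ghrr] add [xqwg,xfrct] -> 10 lines: avfo urry zmrr xqwg xfrct vrr oet eecbi cjd wreas
Hunk 3: at line 5 remove [vrr,oet] add [qeh,ytzkv,mafeg] -> 11 lines: avfo urry zmrr xqwg xfrct qeh ytzkv mafeg eecbi cjd wreas
Final line count: 11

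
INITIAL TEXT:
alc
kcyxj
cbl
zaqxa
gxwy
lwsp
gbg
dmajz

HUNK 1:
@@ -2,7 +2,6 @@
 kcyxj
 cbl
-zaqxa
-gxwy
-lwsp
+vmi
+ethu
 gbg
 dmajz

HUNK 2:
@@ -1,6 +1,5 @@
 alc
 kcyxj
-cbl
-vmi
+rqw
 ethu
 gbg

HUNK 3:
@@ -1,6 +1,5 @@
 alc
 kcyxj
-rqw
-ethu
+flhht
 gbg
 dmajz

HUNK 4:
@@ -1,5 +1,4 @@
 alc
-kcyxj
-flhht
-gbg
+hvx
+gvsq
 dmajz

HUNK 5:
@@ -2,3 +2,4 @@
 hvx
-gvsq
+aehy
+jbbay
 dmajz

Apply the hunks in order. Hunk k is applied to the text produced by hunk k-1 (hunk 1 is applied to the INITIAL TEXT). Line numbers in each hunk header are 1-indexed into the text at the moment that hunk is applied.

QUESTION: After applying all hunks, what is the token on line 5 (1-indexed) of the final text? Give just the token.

Answer: dmajz

Derivation:
Hunk 1: at line 2 remove [zaqxa,gxwy,lwsp] add [vmi,ethu] -> 7 lines: alc kcyxj cbl vmi ethu gbg dmajz
Hunk 2: at line 1 remove [cbl,vmi] add [rqw] -> 6 lines: alc kcyxj rqw ethu gbg dmajz
Hunk 3: at line 1 remove [rqw,ethu] add [flhht] -> 5 lines: alc kcyxj flhht gbg dmajz
Hunk 4: at line 1 remove [kcyxj,flhht,gbg] add [hvx,gvsq] -> 4 lines: alc hvx gvsq dmajz
Hunk 5: at line 2 remove [gvsq] add [aehy,jbbay] -> 5 lines: alc hvx aehy jbbay dmajz
Final line 5: dmajz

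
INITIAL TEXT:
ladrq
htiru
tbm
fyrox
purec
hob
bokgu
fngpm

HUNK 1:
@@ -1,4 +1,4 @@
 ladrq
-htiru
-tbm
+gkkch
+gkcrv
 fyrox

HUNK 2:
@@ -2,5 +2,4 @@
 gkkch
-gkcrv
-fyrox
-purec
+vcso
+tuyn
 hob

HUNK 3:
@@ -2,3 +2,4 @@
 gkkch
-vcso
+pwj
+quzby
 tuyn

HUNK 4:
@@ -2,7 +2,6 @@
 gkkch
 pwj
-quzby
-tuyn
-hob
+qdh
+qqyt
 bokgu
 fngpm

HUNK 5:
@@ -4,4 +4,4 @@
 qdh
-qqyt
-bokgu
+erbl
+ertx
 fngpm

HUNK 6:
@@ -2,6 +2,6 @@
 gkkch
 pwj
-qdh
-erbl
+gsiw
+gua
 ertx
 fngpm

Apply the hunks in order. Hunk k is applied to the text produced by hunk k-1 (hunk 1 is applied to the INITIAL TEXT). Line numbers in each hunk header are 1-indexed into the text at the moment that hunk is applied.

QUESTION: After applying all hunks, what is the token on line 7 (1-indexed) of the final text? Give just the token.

Hunk 1: at line 1 remove [htiru,tbm] add [gkkch,gkcrv] -> 8 lines: ladrq gkkch gkcrv fyrox purec hob bokgu fngpm
Hunk 2: at line 2 remove [gkcrv,fyrox,purec] add [vcso,tuyn] -> 7 lines: ladrq gkkch vcso tuyn hob bokgu fngpm
Hunk 3: at line 2 remove [vcso] add [pwj,quzby] -> 8 lines: ladrq gkkch pwj quzby tuyn hob bokgu fngpm
Hunk 4: at line 2 remove [quzby,tuyn,hob] add [qdh,qqyt] -> 7 lines: ladrq gkkch pwj qdh qqyt bokgu fngpm
Hunk 5: at line 4 remove [qqyt,bokgu] add [erbl,ertx] -> 7 lines: ladrq gkkch pwj qdh erbl ertx fngpm
Hunk 6: at line 2 remove [qdh,erbl] add [gsiw,gua] -> 7 lines: ladrq gkkch pwj gsiw gua ertx fngpm
Final line 7: fngpm

Answer: fngpm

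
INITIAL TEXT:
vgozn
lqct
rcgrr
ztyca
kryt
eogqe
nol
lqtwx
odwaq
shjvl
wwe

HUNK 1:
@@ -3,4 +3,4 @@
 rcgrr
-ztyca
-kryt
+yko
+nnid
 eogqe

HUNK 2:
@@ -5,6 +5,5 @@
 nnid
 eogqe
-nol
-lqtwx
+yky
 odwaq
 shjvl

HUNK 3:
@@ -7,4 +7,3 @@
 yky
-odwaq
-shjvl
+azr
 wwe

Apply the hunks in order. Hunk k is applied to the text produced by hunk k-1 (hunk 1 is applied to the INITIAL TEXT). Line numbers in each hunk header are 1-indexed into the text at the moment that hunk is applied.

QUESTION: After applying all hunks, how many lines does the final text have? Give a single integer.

Answer: 9

Derivation:
Hunk 1: at line 3 remove [ztyca,kryt] add [yko,nnid] -> 11 lines: vgozn lqct rcgrr yko nnid eogqe nol lqtwx odwaq shjvl wwe
Hunk 2: at line 5 remove [nol,lqtwx] add [yky] -> 10 lines: vgozn lqct rcgrr yko nnid eogqe yky odwaq shjvl wwe
Hunk 3: at line 7 remove [odwaq,shjvl] add [azr] -> 9 lines: vgozn lqct rcgrr yko nnid eogqe yky azr wwe
Final line count: 9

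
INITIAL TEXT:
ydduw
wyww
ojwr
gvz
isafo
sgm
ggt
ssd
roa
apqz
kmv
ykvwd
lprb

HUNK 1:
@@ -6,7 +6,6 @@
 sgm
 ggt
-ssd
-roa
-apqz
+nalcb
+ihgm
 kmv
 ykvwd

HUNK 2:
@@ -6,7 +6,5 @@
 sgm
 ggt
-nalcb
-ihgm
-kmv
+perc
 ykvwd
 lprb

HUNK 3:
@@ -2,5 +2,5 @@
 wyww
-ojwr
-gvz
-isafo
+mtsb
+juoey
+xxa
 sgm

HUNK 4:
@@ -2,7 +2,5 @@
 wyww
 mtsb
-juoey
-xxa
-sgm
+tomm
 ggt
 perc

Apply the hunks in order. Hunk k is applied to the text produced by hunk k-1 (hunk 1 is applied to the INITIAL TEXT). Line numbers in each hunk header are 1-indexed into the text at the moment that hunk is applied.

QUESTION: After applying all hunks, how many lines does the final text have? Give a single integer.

Answer: 8

Derivation:
Hunk 1: at line 6 remove [ssd,roa,apqz] add [nalcb,ihgm] -> 12 lines: ydduw wyww ojwr gvz isafo sgm ggt nalcb ihgm kmv ykvwd lprb
Hunk 2: at line 6 remove [nalcb,ihgm,kmv] add [perc] -> 10 lines: ydduw wyww ojwr gvz isafo sgm ggt perc ykvwd lprb
Hunk 3: at line 2 remove [ojwr,gvz,isafo] add [mtsb,juoey,xxa] -> 10 lines: ydduw wyww mtsb juoey xxa sgm ggt perc ykvwd lprb
Hunk 4: at line 2 remove [juoey,xxa,sgm] add [tomm] -> 8 lines: ydduw wyww mtsb tomm ggt perc ykvwd lprb
Final line count: 8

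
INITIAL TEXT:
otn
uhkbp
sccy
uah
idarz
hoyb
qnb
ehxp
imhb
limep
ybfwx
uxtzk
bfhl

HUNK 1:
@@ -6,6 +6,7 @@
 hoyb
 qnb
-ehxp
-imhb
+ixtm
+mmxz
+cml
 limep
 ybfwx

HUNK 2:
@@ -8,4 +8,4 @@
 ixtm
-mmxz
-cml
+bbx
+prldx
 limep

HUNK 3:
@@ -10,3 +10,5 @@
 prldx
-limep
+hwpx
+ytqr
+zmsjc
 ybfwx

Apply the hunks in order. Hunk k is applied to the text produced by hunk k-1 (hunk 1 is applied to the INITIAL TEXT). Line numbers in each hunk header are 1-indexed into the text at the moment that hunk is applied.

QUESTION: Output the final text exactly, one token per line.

Answer: otn
uhkbp
sccy
uah
idarz
hoyb
qnb
ixtm
bbx
prldx
hwpx
ytqr
zmsjc
ybfwx
uxtzk
bfhl

Derivation:
Hunk 1: at line 6 remove [ehxp,imhb] add [ixtm,mmxz,cml] -> 14 lines: otn uhkbp sccy uah idarz hoyb qnb ixtm mmxz cml limep ybfwx uxtzk bfhl
Hunk 2: at line 8 remove [mmxz,cml] add [bbx,prldx] -> 14 lines: otn uhkbp sccy uah idarz hoyb qnb ixtm bbx prldx limep ybfwx uxtzk bfhl
Hunk 3: at line 10 remove [limep] add [hwpx,ytqr,zmsjc] -> 16 lines: otn uhkbp sccy uah idarz hoyb qnb ixtm bbx prldx hwpx ytqr zmsjc ybfwx uxtzk bfhl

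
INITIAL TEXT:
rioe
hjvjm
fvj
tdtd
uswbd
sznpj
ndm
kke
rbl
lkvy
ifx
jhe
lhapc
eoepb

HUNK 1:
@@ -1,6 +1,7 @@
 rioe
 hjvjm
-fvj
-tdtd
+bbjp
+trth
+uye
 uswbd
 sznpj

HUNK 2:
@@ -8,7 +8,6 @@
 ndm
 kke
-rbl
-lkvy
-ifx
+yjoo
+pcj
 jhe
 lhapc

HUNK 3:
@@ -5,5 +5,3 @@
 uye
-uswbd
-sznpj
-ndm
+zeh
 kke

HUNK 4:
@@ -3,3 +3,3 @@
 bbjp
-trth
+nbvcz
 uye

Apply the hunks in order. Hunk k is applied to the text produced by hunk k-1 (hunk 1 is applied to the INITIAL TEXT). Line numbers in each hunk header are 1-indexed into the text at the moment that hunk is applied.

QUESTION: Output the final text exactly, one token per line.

Hunk 1: at line 1 remove [fvj,tdtd] add [bbjp,trth,uye] -> 15 lines: rioe hjvjm bbjp trth uye uswbd sznpj ndm kke rbl lkvy ifx jhe lhapc eoepb
Hunk 2: at line 8 remove [rbl,lkvy,ifx] add [yjoo,pcj] -> 14 lines: rioe hjvjm bbjp trth uye uswbd sznpj ndm kke yjoo pcj jhe lhapc eoepb
Hunk 3: at line 5 remove [uswbd,sznpj,ndm] add [zeh] -> 12 lines: rioe hjvjm bbjp trth uye zeh kke yjoo pcj jhe lhapc eoepb
Hunk 4: at line 3 remove [trth] add [nbvcz] -> 12 lines: rioe hjvjm bbjp nbvcz uye zeh kke yjoo pcj jhe lhapc eoepb

Answer: rioe
hjvjm
bbjp
nbvcz
uye
zeh
kke
yjoo
pcj
jhe
lhapc
eoepb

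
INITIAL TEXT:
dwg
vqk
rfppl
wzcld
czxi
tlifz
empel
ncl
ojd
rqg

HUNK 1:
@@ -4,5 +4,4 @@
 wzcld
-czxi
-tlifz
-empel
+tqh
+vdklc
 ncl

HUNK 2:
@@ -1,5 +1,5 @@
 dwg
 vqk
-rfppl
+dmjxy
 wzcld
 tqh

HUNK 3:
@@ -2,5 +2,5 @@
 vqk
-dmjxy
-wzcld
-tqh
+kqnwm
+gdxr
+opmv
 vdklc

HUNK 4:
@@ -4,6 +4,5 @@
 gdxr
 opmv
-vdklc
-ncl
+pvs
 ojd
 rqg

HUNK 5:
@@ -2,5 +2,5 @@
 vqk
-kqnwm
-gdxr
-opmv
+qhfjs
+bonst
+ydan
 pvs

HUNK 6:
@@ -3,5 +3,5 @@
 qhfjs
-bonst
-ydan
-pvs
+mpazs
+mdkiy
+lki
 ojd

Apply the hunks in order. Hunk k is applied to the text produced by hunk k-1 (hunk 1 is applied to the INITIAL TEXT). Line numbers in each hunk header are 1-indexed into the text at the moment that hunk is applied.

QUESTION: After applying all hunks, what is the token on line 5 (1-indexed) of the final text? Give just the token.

Answer: mdkiy

Derivation:
Hunk 1: at line 4 remove [czxi,tlifz,empel] add [tqh,vdklc] -> 9 lines: dwg vqk rfppl wzcld tqh vdklc ncl ojd rqg
Hunk 2: at line 1 remove [rfppl] add [dmjxy] -> 9 lines: dwg vqk dmjxy wzcld tqh vdklc ncl ojd rqg
Hunk 3: at line 2 remove [dmjxy,wzcld,tqh] add [kqnwm,gdxr,opmv] -> 9 lines: dwg vqk kqnwm gdxr opmv vdklc ncl ojd rqg
Hunk 4: at line 4 remove [vdklc,ncl] add [pvs] -> 8 lines: dwg vqk kqnwm gdxr opmv pvs ojd rqg
Hunk 5: at line 2 remove [kqnwm,gdxr,opmv] add [qhfjs,bonst,ydan] -> 8 lines: dwg vqk qhfjs bonst ydan pvs ojd rqg
Hunk 6: at line 3 remove [bonst,ydan,pvs] add [mpazs,mdkiy,lki] -> 8 lines: dwg vqk qhfjs mpazs mdkiy lki ojd rqg
Final line 5: mdkiy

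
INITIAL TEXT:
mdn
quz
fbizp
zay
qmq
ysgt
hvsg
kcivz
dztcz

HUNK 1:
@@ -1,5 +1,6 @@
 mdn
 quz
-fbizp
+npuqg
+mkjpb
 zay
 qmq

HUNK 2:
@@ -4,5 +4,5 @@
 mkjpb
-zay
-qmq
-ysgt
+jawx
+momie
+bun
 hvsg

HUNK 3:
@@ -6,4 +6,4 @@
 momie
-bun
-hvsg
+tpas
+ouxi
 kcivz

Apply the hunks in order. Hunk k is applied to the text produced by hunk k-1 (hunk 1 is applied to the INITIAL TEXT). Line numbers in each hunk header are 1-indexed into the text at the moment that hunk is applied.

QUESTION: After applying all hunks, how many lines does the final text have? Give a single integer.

Hunk 1: at line 1 remove [fbizp] add [npuqg,mkjpb] -> 10 lines: mdn quz npuqg mkjpb zay qmq ysgt hvsg kcivz dztcz
Hunk 2: at line 4 remove [zay,qmq,ysgt] add [jawx,momie,bun] -> 10 lines: mdn quz npuqg mkjpb jawx momie bun hvsg kcivz dztcz
Hunk 3: at line 6 remove [bun,hvsg] add [tpas,ouxi] -> 10 lines: mdn quz npuqg mkjpb jawx momie tpas ouxi kcivz dztcz
Final line count: 10

Answer: 10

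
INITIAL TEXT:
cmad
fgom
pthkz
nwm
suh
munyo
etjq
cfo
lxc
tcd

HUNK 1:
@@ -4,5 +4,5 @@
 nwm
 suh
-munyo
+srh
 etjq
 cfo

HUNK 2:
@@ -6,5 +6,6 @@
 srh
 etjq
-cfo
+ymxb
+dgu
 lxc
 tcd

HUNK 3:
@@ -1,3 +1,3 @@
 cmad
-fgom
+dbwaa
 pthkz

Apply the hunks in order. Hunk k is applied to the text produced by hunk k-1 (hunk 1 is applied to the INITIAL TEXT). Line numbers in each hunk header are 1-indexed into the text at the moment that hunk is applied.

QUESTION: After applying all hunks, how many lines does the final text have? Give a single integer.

Hunk 1: at line 4 remove [munyo] add [srh] -> 10 lines: cmad fgom pthkz nwm suh srh etjq cfo lxc tcd
Hunk 2: at line 6 remove [cfo] add [ymxb,dgu] -> 11 lines: cmad fgom pthkz nwm suh srh etjq ymxb dgu lxc tcd
Hunk 3: at line 1 remove [fgom] add [dbwaa] -> 11 lines: cmad dbwaa pthkz nwm suh srh etjq ymxb dgu lxc tcd
Final line count: 11

Answer: 11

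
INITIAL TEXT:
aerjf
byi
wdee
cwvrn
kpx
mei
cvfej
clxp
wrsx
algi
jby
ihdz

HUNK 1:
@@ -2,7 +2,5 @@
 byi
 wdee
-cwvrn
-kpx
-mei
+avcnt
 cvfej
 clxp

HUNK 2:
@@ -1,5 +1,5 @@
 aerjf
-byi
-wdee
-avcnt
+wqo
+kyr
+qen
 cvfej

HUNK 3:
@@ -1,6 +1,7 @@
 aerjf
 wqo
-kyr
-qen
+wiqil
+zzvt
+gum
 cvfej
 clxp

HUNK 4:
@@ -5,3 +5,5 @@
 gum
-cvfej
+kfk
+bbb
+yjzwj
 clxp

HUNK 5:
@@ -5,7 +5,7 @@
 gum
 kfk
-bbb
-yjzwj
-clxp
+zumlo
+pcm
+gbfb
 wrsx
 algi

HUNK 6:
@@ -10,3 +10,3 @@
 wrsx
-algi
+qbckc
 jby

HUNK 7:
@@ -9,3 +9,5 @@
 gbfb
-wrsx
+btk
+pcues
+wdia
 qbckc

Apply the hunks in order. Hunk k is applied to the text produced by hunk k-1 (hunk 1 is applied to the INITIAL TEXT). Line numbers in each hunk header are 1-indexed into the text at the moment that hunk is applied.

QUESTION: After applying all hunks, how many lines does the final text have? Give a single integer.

Answer: 15

Derivation:
Hunk 1: at line 2 remove [cwvrn,kpx,mei] add [avcnt] -> 10 lines: aerjf byi wdee avcnt cvfej clxp wrsx algi jby ihdz
Hunk 2: at line 1 remove [byi,wdee,avcnt] add [wqo,kyr,qen] -> 10 lines: aerjf wqo kyr qen cvfej clxp wrsx algi jby ihdz
Hunk 3: at line 1 remove [kyr,qen] add [wiqil,zzvt,gum] -> 11 lines: aerjf wqo wiqil zzvt gum cvfej clxp wrsx algi jby ihdz
Hunk 4: at line 5 remove [cvfej] add [kfk,bbb,yjzwj] -> 13 lines: aerjf wqo wiqil zzvt gum kfk bbb yjzwj clxp wrsx algi jby ihdz
Hunk 5: at line 5 remove [bbb,yjzwj,clxp] add [zumlo,pcm,gbfb] -> 13 lines: aerjf wqo wiqil zzvt gum kfk zumlo pcm gbfb wrsx algi jby ihdz
Hunk 6: at line 10 remove [algi] add [qbckc] -> 13 lines: aerjf wqo wiqil zzvt gum kfk zumlo pcm gbfb wrsx qbckc jby ihdz
Hunk 7: at line 9 remove [wrsx] add [btk,pcues,wdia] -> 15 lines: aerjf wqo wiqil zzvt gum kfk zumlo pcm gbfb btk pcues wdia qbckc jby ihdz
Final line count: 15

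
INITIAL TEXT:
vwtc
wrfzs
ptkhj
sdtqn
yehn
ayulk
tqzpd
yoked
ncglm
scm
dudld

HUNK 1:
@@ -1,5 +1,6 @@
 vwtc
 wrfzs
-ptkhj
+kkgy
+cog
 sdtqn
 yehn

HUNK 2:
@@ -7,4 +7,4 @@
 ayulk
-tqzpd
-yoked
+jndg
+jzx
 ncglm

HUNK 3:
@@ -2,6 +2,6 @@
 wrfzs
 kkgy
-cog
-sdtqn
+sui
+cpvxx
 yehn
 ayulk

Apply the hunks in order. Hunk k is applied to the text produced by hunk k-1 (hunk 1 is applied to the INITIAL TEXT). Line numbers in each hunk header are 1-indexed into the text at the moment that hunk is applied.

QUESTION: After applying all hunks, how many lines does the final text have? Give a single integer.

Hunk 1: at line 1 remove [ptkhj] add [kkgy,cog] -> 12 lines: vwtc wrfzs kkgy cog sdtqn yehn ayulk tqzpd yoked ncglm scm dudld
Hunk 2: at line 7 remove [tqzpd,yoked] add [jndg,jzx] -> 12 lines: vwtc wrfzs kkgy cog sdtqn yehn ayulk jndg jzx ncglm scm dudld
Hunk 3: at line 2 remove [cog,sdtqn] add [sui,cpvxx] -> 12 lines: vwtc wrfzs kkgy sui cpvxx yehn ayulk jndg jzx ncglm scm dudld
Final line count: 12

Answer: 12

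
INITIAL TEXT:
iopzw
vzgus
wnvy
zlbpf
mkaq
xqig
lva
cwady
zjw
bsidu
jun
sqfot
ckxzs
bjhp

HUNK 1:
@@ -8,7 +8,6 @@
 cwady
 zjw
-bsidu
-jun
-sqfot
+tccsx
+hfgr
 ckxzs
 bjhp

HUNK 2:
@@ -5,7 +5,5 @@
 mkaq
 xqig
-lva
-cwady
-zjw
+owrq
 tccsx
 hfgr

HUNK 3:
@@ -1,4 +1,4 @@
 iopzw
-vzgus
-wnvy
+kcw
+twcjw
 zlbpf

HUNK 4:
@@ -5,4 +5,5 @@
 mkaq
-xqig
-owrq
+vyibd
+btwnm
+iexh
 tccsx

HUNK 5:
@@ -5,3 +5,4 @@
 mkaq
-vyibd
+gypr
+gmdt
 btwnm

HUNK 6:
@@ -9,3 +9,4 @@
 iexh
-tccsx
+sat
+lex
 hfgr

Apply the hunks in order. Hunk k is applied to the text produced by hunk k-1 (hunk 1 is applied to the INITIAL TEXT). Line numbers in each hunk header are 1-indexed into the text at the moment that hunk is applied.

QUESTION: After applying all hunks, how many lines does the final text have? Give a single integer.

Answer: 14

Derivation:
Hunk 1: at line 8 remove [bsidu,jun,sqfot] add [tccsx,hfgr] -> 13 lines: iopzw vzgus wnvy zlbpf mkaq xqig lva cwady zjw tccsx hfgr ckxzs bjhp
Hunk 2: at line 5 remove [lva,cwady,zjw] add [owrq] -> 11 lines: iopzw vzgus wnvy zlbpf mkaq xqig owrq tccsx hfgr ckxzs bjhp
Hunk 3: at line 1 remove [vzgus,wnvy] add [kcw,twcjw] -> 11 lines: iopzw kcw twcjw zlbpf mkaq xqig owrq tccsx hfgr ckxzs bjhp
Hunk 4: at line 5 remove [xqig,owrq] add [vyibd,btwnm,iexh] -> 12 lines: iopzw kcw twcjw zlbpf mkaq vyibd btwnm iexh tccsx hfgr ckxzs bjhp
Hunk 5: at line 5 remove [vyibd] add [gypr,gmdt] -> 13 lines: iopzw kcw twcjw zlbpf mkaq gypr gmdt btwnm iexh tccsx hfgr ckxzs bjhp
Hunk 6: at line 9 remove [tccsx] add [sat,lex] -> 14 lines: iopzw kcw twcjw zlbpf mkaq gypr gmdt btwnm iexh sat lex hfgr ckxzs bjhp
Final line count: 14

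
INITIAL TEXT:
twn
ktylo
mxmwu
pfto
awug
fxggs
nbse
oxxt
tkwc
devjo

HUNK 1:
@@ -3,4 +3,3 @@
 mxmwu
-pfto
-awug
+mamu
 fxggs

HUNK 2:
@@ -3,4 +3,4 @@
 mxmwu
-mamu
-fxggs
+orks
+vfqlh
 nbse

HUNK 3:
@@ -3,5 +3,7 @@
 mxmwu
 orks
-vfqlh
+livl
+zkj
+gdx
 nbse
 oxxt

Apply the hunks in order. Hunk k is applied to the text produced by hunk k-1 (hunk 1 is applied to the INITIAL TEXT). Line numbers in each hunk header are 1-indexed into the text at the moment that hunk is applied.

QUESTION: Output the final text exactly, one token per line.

Hunk 1: at line 3 remove [pfto,awug] add [mamu] -> 9 lines: twn ktylo mxmwu mamu fxggs nbse oxxt tkwc devjo
Hunk 2: at line 3 remove [mamu,fxggs] add [orks,vfqlh] -> 9 lines: twn ktylo mxmwu orks vfqlh nbse oxxt tkwc devjo
Hunk 3: at line 3 remove [vfqlh] add [livl,zkj,gdx] -> 11 lines: twn ktylo mxmwu orks livl zkj gdx nbse oxxt tkwc devjo

Answer: twn
ktylo
mxmwu
orks
livl
zkj
gdx
nbse
oxxt
tkwc
devjo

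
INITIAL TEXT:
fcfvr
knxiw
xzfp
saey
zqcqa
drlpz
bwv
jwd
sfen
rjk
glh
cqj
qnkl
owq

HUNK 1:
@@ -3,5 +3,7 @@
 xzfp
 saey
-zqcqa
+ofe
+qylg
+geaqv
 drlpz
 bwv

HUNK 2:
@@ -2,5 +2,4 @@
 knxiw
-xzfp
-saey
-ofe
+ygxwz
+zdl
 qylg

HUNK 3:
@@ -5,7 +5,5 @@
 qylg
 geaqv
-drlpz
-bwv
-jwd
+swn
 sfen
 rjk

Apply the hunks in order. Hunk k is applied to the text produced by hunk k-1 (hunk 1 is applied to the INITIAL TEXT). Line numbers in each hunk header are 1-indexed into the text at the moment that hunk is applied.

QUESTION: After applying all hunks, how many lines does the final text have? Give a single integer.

Hunk 1: at line 3 remove [zqcqa] add [ofe,qylg,geaqv] -> 16 lines: fcfvr knxiw xzfp saey ofe qylg geaqv drlpz bwv jwd sfen rjk glh cqj qnkl owq
Hunk 2: at line 2 remove [xzfp,saey,ofe] add [ygxwz,zdl] -> 15 lines: fcfvr knxiw ygxwz zdl qylg geaqv drlpz bwv jwd sfen rjk glh cqj qnkl owq
Hunk 3: at line 5 remove [drlpz,bwv,jwd] add [swn] -> 13 lines: fcfvr knxiw ygxwz zdl qylg geaqv swn sfen rjk glh cqj qnkl owq
Final line count: 13

Answer: 13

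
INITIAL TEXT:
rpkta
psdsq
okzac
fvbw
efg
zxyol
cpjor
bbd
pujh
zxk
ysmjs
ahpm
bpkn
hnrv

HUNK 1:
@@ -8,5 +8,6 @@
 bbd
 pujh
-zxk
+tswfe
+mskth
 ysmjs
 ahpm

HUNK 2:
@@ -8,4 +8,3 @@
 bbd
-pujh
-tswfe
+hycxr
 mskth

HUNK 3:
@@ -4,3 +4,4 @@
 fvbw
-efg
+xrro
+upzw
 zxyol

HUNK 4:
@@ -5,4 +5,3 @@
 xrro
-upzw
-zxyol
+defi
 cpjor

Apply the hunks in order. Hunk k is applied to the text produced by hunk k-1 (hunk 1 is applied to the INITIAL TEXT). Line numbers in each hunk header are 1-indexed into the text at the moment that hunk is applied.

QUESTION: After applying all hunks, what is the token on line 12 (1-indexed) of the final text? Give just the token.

Hunk 1: at line 8 remove [zxk] add [tswfe,mskth] -> 15 lines: rpkta psdsq okzac fvbw efg zxyol cpjor bbd pujh tswfe mskth ysmjs ahpm bpkn hnrv
Hunk 2: at line 8 remove [pujh,tswfe] add [hycxr] -> 14 lines: rpkta psdsq okzac fvbw efg zxyol cpjor bbd hycxr mskth ysmjs ahpm bpkn hnrv
Hunk 3: at line 4 remove [efg] add [xrro,upzw] -> 15 lines: rpkta psdsq okzac fvbw xrro upzw zxyol cpjor bbd hycxr mskth ysmjs ahpm bpkn hnrv
Hunk 4: at line 5 remove [upzw,zxyol] add [defi] -> 14 lines: rpkta psdsq okzac fvbw xrro defi cpjor bbd hycxr mskth ysmjs ahpm bpkn hnrv
Final line 12: ahpm

Answer: ahpm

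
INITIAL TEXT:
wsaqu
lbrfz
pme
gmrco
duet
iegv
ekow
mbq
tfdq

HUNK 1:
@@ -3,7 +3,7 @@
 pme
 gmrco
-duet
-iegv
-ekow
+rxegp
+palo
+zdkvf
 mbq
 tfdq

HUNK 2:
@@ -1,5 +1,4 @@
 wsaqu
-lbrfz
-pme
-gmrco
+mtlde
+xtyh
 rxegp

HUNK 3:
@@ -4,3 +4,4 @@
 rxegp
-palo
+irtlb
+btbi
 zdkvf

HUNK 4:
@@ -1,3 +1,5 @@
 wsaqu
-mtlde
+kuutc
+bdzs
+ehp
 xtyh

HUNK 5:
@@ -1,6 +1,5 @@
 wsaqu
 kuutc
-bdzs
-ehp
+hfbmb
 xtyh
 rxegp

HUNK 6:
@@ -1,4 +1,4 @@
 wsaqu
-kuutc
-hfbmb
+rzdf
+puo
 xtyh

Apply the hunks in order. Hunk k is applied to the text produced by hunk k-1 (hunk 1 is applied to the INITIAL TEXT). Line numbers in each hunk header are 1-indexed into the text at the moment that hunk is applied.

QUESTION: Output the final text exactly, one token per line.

Answer: wsaqu
rzdf
puo
xtyh
rxegp
irtlb
btbi
zdkvf
mbq
tfdq

Derivation:
Hunk 1: at line 3 remove [duet,iegv,ekow] add [rxegp,palo,zdkvf] -> 9 lines: wsaqu lbrfz pme gmrco rxegp palo zdkvf mbq tfdq
Hunk 2: at line 1 remove [lbrfz,pme,gmrco] add [mtlde,xtyh] -> 8 lines: wsaqu mtlde xtyh rxegp palo zdkvf mbq tfdq
Hunk 3: at line 4 remove [palo] add [irtlb,btbi] -> 9 lines: wsaqu mtlde xtyh rxegp irtlb btbi zdkvf mbq tfdq
Hunk 4: at line 1 remove [mtlde] add [kuutc,bdzs,ehp] -> 11 lines: wsaqu kuutc bdzs ehp xtyh rxegp irtlb btbi zdkvf mbq tfdq
Hunk 5: at line 1 remove [bdzs,ehp] add [hfbmb] -> 10 lines: wsaqu kuutc hfbmb xtyh rxegp irtlb btbi zdkvf mbq tfdq
Hunk 6: at line 1 remove [kuutc,hfbmb] add [rzdf,puo] -> 10 lines: wsaqu rzdf puo xtyh rxegp irtlb btbi zdkvf mbq tfdq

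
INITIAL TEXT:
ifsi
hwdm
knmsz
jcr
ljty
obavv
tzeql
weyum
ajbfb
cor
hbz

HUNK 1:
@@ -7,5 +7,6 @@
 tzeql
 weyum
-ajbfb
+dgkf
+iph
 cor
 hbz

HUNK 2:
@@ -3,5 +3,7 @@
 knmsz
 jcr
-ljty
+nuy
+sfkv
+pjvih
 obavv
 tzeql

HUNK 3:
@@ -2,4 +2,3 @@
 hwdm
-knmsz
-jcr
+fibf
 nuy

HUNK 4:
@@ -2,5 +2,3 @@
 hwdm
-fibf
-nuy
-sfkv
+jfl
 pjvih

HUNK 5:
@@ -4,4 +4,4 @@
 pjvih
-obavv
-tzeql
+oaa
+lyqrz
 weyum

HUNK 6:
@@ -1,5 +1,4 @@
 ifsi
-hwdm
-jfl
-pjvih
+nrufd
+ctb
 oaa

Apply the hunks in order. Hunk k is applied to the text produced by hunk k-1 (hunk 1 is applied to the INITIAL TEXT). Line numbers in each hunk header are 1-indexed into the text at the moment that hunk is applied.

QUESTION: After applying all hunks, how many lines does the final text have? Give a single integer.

Hunk 1: at line 7 remove [ajbfb] add [dgkf,iph] -> 12 lines: ifsi hwdm knmsz jcr ljty obavv tzeql weyum dgkf iph cor hbz
Hunk 2: at line 3 remove [ljty] add [nuy,sfkv,pjvih] -> 14 lines: ifsi hwdm knmsz jcr nuy sfkv pjvih obavv tzeql weyum dgkf iph cor hbz
Hunk 3: at line 2 remove [knmsz,jcr] add [fibf] -> 13 lines: ifsi hwdm fibf nuy sfkv pjvih obavv tzeql weyum dgkf iph cor hbz
Hunk 4: at line 2 remove [fibf,nuy,sfkv] add [jfl] -> 11 lines: ifsi hwdm jfl pjvih obavv tzeql weyum dgkf iph cor hbz
Hunk 5: at line 4 remove [obavv,tzeql] add [oaa,lyqrz] -> 11 lines: ifsi hwdm jfl pjvih oaa lyqrz weyum dgkf iph cor hbz
Hunk 6: at line 1 remove [hwdm,jfl,pjvih] add [nrufd,ctb] -> 10 lines: ifsi nrufd ctb oaa lyqrz weyum dgkf iph cor hbz
Final line count: 10

Answer: 10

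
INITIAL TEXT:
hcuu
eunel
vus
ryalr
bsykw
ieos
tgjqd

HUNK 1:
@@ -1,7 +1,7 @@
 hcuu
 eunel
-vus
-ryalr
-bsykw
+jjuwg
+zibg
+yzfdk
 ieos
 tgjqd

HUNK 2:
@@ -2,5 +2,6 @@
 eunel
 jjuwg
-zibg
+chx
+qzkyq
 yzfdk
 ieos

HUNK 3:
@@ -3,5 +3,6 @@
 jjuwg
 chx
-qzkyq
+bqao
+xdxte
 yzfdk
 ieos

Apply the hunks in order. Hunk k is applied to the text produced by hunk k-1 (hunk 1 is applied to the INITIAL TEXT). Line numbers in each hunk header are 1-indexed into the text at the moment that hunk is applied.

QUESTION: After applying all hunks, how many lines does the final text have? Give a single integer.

Hunk 1: at line 1 remove [vus,ryalr,bsykw] add [jjuwg,zibg,yzfdk] -> 7 lines: hcuu eunel jjuwg zibg yzfdk ieos tgjqd
Hunk 2: at line 2 remove [zibg] add [chx,qzkyq] -> 8 lines: hcuu eunel jjuwg chx qzkyq yzfdk ieos tgjqd
Hunk 3: at line 3 remove [qzkyq] add [bqao,xdxte] -> 9 lines: hcuu eunel jjuwg chx bqao xdxte yzfdk ieos tgjqd
Final line count: 9

Answer: 9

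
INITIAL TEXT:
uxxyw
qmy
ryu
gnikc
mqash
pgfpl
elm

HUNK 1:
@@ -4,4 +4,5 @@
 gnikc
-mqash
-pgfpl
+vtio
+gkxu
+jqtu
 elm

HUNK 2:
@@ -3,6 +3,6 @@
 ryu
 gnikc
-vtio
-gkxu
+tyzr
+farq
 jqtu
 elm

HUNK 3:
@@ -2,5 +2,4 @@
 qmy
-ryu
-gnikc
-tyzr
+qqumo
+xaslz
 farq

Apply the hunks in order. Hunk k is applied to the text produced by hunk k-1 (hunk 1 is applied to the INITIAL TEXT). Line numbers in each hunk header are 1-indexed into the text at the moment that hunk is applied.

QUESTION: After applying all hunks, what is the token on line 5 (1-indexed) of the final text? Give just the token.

Hunk 1: at line 4 remove [mqash,pgfpl] add [vtio,gkxu,jqtu] -> 8 lines: uxxyw qmy ryu gnikc vtio gkxu jqtu elm
Hunk 2: at line 3 remove [vtio,gkxu] add [tyzr,farq] -> 8 lines: uxxyw qmy ryu gnikc tyzr farq jqtu elm
Hunk 3: at line 2 remove [ryu,gnikc,tyzr] add [qqumo,xaslz] -> 7 lines: uxxyw qmy qqumo xaslz farq jqtu elm
Final line 5: farq

Answer: farq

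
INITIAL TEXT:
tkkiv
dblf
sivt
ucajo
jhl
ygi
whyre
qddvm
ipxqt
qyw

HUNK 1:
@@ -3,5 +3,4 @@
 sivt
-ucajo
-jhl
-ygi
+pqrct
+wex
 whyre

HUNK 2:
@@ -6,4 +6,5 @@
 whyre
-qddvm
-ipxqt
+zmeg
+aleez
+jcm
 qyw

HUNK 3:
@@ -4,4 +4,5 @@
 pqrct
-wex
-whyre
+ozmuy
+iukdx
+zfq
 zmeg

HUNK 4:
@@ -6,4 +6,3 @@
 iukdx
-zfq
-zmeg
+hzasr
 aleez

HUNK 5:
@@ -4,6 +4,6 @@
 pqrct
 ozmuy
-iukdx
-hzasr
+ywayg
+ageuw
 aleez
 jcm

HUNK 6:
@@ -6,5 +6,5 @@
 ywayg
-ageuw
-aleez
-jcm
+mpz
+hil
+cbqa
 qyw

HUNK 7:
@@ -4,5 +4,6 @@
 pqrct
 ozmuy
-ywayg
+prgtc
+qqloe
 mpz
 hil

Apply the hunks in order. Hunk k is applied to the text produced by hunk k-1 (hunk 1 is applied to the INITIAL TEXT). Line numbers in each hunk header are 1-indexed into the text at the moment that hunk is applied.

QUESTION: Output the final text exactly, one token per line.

Answer: tkkiv
dblf
sivt
pqrct
ozmuy
prgtc
qqloe
mpz
hil
cbqa
qyw

Derivation:
Hunk 1: at line 3 remove [ucajo,jhl,ygi] add [pqrct,wex] -> 9 lines: tkkiv dblf sivt pqrct wex whyre qddvm ipxqt qyw
Hunk 2: at line 6 remove [qddvm,ipxqt] add [zmeg,aleez,jcm] -> 10 lines: tkkiv dblf sivt pqrct wex whyre zmeg aleez jcm qyw
Hunk 3: at line 4 remove [wex,whyre] add [ozmuy,iukdx,zfq] -> 11 lines: tkkiv dblf sivt pqrct ozmuy iukdx zfq zmeg aleez jcm qyw
Hunk 4: at line 6 remove [zfq,zmeg] add [hzasr] -> 10 lines: tkkiv dblf sivt pqrct ozmuy iukdx hzasr aleez jcm qyw
Hunk 5: at line 4 remove [iukdx,hzasr] add [ywayg,ageuw] -> 10 lines: tkkiv dblf sivt pqrct ozmuy ywayg ageuw aleez jcm qyw
Hunk 6: at line 6 remove [ageuw,aleez,jcm] add [mpz,hil,cbqa] -> 10 lines: tkkiv dblf sivt pqrct ozmuy ywayg mpz hil cbqa qyw
Hunk 7: at line 4 remove [ywayg] add [prgtc,qqloe] -> 11 lines: tkkiv dblf sivt pqrct ozmuy prgtc qqloe mpz hil cbqa qyw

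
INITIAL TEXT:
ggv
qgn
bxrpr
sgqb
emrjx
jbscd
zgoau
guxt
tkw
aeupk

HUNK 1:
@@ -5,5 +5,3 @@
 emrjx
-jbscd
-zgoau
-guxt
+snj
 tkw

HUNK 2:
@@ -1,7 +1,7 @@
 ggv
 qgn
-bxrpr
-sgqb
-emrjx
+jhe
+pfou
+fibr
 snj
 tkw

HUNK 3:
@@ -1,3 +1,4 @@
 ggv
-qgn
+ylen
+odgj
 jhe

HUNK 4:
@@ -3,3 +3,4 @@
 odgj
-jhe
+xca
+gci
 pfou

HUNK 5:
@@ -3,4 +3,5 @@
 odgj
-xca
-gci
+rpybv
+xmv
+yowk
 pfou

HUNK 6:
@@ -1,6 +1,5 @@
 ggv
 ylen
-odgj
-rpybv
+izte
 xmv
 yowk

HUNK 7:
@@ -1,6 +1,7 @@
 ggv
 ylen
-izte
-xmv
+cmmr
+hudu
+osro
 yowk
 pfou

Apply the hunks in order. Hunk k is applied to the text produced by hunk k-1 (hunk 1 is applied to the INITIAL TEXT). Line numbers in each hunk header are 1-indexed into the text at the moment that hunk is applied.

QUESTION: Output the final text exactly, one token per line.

Hunk 1: at line 5 remove [jbscd,zgoau,guxt] add [snj] -> 8 lines: ggv qgn bxrpr sgqb emrjx snj tkw aeupk
Hunk 2: at line 1 remove [bxrpr,sgqb,emrjx] add [jhe,pfou,fibr] -> 8 lines: ggv qgn jhe pfou fibr snj tkw aeupk
Hunk 3: at line 1 remove [qgn] add [ylen,odgj] -> 9 lines: ggv ylen odgj jhe pfou fibr snj tkw aeupk
Hunk 4: at line 3 remove [jhe] add [xca,gci] -> 10 lines: ggv ylen odgj xca gci pfou fibr snj tkw aeupk
Hunk 5: at line 3 remove [xca,gci] add [rpybv,xmv,yowk] -> 11 lines: ggv ylen odgj rpybv xmv yowk pfou fibr snj tkw aeupk
Hunk 6: at line 1 remove [odgj,rpybv] add [izte] -> 10 lines: ggv ylen izte xmv yowk pfou fibr snj tkw aeupk
Hunk 7: at line 1 remove [izte,xmv] add [cmmr,hudu,osro] -> 11 lines: ggv ylen cmmr hudu osro yowk pfou fibr snj tkw aeupk

Answer: ggv
ylen
cmmr
hudu
osro
yowk
pfou
fibr
snj
tkw
aeupk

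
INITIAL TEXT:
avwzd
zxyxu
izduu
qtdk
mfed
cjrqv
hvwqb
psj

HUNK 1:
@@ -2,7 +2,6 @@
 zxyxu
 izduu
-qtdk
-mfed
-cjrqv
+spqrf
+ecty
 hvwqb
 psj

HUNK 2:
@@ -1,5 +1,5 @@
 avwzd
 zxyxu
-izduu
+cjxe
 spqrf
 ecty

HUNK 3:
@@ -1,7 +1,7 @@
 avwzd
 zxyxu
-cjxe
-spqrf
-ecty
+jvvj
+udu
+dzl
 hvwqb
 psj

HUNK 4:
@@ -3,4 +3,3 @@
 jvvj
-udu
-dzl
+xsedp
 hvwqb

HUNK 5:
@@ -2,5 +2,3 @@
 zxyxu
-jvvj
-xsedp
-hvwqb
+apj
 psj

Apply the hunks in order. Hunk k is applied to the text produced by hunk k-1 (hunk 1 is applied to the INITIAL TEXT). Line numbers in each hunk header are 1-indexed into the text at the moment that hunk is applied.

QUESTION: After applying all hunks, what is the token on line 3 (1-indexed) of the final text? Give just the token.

Answer: apj

Derivation:
Hunk 1: at line 2 remove [qtdk,mfed,cjrqv] add [spqrf,ecty] -> 7 lines: avwzd zxyxu izduu spqrf ecty hvwqb psj
Hunk 2: at line 1 remove [izduu] add [cjxe] -> 7 lines: avwzd zxyxu cjxe spqrf ecty hvwqb psj
Hunk 3: at line 1 remove [cjxe,spqrf,ecty] add [jvvj,udu,dzl] -> 7 lines: avwzd zxyxu jvvj udu dzl hvwqb psj
Hunk 4: at line 3 remove [udu,dzl] add [xsedp] -> 6 lines: avwzd zxyxu jvvj xsedp hvwqb psj
Hunk 5: at line 2 remove [jvvj,xsedp,hvwqb] add [apj] -> 4 lines: avwzd zxyxu apj psj
Final line 3: apj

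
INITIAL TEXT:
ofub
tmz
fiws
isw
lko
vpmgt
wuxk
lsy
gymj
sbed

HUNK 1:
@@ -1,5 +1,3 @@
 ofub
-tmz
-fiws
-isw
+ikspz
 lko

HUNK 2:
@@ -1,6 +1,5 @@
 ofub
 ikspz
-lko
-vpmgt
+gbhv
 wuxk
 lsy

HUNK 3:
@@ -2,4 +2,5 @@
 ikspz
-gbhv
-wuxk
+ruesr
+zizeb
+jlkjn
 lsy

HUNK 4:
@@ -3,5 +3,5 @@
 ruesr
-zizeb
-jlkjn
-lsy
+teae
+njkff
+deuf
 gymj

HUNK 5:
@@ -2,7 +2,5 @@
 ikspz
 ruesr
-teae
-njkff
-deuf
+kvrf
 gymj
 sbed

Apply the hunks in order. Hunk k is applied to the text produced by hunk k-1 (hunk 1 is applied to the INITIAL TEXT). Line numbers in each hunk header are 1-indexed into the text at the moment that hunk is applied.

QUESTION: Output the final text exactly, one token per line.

Hunk 1: at line 1 remove [tmz,fiws,isw] add [ikspz] -> 8 lines: ofub ikspz lko vpmgt wuxk lsy gymj sbed
Hunk 2: at line 1 remove [lko,vpmgt] add [gbhv] -> 7 lines: ofub ikspz gbhv wuxk lsy gymj sbed
Hunk 3: at line 2 remove [gbhv,wuxk] add [ruesr,zizeb,jlkjn] -> 8 lines: ofub ikspz ruesr zizeb jlkjn lsy gymj sbed
Hunk 4: at line 3 remove [zizeb,jlkjn,lsy] add [teae,njkff,deuf] -> 8 lines: ofub ikspz ruesr teae njkff deuf gymj sbed
Hunk 5: at line 2 remove [teae,njkff,deuf] add [kvrf] -> 6 lines: ofub ikspz ruesr kvrf gymj sbed

Answer: ofub
ikspz
ruesr
kvrf
gymj
sbed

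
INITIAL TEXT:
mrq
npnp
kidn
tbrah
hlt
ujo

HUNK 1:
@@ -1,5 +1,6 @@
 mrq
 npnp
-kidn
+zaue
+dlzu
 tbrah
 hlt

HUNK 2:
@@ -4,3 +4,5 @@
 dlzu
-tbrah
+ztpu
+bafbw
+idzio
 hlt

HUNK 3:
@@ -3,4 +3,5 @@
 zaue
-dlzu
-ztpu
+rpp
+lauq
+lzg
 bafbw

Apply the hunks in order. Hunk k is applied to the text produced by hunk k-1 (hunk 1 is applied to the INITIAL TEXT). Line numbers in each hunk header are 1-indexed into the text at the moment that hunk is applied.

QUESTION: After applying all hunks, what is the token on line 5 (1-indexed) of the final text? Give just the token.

Hunk 1: at line 1 remove [kidn] add [zaue,dlzu] -> 7 lines: mrq npnp zaue dlzu tbrah hlt ujo
Hunk 2: at line 4 remove [tbrah] add [ztpu,bafbw,idzio] -> 9 lines: mrq npnp zaue dlzu ztpu bafbw idzio hlt ujo
Hunk 3: at line 3 remove [dlzu,ztpu] add [rpp,lauq,lzg] -> 10 lines: mrq npnp zaue rpp lauq lzg bafbw idzio hlt ujo
Final line 5: lauq

Answer: lauq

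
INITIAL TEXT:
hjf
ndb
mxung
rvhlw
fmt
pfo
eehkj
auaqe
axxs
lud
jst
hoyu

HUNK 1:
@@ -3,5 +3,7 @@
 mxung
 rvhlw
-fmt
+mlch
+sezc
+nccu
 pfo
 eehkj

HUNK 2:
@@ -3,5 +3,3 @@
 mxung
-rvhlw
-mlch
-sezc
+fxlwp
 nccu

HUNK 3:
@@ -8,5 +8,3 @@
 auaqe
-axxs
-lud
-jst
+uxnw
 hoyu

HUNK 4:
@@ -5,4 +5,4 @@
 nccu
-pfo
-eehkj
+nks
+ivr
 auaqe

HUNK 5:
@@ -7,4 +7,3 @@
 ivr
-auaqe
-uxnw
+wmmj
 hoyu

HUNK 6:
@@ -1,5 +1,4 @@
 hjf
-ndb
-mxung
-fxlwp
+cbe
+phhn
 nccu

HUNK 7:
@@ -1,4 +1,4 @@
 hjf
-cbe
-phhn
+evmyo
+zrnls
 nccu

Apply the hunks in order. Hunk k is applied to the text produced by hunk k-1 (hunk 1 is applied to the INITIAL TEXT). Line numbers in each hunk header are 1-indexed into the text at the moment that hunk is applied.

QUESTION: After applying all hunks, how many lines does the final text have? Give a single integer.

Answer: 8

Derivation:
Hunk 1: at line 3 remove [fmt] add [mlch,sezc,nccu] -> 14 lines: hjf ndb mxung rvhlw mlch sezc nccu pfo eehkj auaqe axxs lud jst hoyu
Hunk 2: at line 3 remove [rvhlw,mlch,sezc] add [fxlwp] -> 12 lines: hjf ndb mxung fxlwp nccu pfo eehkj auaqe axxs lud jst hoyu
Hunk 3: at line 8 remove [axxs,lud,jst] add [uxnw] -> 10 lines: hjf ndb mxung fxlwp nccu pfo eehkj auaqe uxnw hoyu
Hunk 4: at line 5 remove [pfo,eehkj] add [nks,ivr] -> 10 lines: hjf ndb mxung fxlwp nccu nks ivr auaqe uxnw hoyu
Hunk 5: at line 7 remove [auaqe,uxnw] add [wmmj] -> 9 lines: hjf ndb mxung fxlwp nccu nks ivr wmmj hoyu
Hunk 6: at line 1 remove [ndb,mxung,fxlwp] add [cbe,phhn] -> 8 lines: hjf cbe phhn nccu nks ivr wmmj hoyu
Hunk 7: at line 1 remove [cbe,phhn] add [evmyo,zrnls] -> 8 lines: hjf evmyo zrnls nccu nks ivr wmmj hoyu
Final line count: 8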